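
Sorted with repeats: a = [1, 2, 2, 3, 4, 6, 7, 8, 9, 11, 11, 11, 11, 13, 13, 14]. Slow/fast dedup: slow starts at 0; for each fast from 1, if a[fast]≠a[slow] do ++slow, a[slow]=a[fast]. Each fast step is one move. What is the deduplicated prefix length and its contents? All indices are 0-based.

(s=0,f=1) a[fast]=2≠a[slow]=1 write a[1]=2 → slow++,fast++
(s=1,f=2) a[fast]=2=a[slow] dup → fast++
(s=1,f=3) a[fast]=3≠a[slow]=2 write a[2]=3 → slow++,fast++
(s=2,f=4) a[fast]=4≠a[slow]=3 write a[3]=4 → slow++,fast++
(s=3,f=5) a[fast]=6≠a[slow]=4 write a[4]=6 → slow++,fast++
(s=4,f=6) a[fast]=7≠a[slow]=6 write a[5]=7 → slow++,fast++
(s=5,f=7) a[fast]=8≠a[slow]=7 write a[6]=8 → slow++,fast++
(s=6,f=8) a[fast]=9≠a[slow]=8 write a[7]=9 → slow++,fast++
(s=7,f=9) a[fast]=11≠a[slow]=9 write a[8]=11 → slow++,fast++
(s=8,f=10) a[fast]=11=a[slow] dup → fast++
(s=8,f=11) a[fast]=11=a[slow] dup → fast++
(s=8,f=12) a[fast]=11=a[slow] dup → fast++
(s=8,f=13) a[fast]=13≠a[slow]=11 write a[9]=13 → slow++,fast++
(s=9,f=14) a[fast]=13=a[slow] dup → fast++
(s=9,f=15) a[fast]=14≠a[slow]=13 write a[10]=14 → slow++,fast++

length 11; prefix = [1, 2, 3, 4, 6, 7, 8, 9, 11, 13, 14]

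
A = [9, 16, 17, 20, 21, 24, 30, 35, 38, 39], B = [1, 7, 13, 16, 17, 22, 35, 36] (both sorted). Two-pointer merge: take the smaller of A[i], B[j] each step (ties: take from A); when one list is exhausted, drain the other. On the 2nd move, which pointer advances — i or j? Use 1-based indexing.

j

i=1 j=1: A[i]=9>B[j]=1 take 1, j++
i=1 j=2: A[i]=9>B[j]=7 take 7, j++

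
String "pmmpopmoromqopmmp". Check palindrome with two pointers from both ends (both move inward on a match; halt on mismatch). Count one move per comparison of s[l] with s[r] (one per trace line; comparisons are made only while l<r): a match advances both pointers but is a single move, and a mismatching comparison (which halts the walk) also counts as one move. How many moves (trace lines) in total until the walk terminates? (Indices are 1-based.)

[1,17] 'p'=='p' → l++,r--
[2,16] 'm'=='m' → l++,r--
[3,15] 'm'=='m' → l++,r--
[4,14] 'p'=='p' → l++,r--
[5,13] 'o'=='o' → l++,r--
[6,12] 'p'!='q' → stop

6 moves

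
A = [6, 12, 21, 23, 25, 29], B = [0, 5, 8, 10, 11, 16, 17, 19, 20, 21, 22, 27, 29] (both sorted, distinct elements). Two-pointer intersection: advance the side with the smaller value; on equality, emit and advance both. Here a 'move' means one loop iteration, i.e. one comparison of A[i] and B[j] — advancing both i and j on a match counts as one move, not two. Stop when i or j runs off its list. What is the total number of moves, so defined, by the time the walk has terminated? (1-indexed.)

17 moves

[i=1,j=1] 6>0 → j++
[i=1,j=2] 6>5 → j++
[i=1,j=3] 6<8 → i++
[i=2,j=3] 12>8 → j++
[i=2,j=4] 12>10 → j++
[i=2,j=5] 12>11 → j++
[i=2,j=6] 12<16 → i++
[i=3,j=6] 21>16 → j++
[i=3,j=7] 21>17 → j++
[i=3,j=8] 21>19 → j++
[i=3,j=9] 21>20 → j++
[i=3,j=10] 21==21 emit → i++,j++
[i=4,j=11] 23>22 → j++
[i=4,j=12] 23<27 → i++
[i=5,j=12] 25<27 → i++
[i=6,j=12] 29>27 → j++
[i=6,j=13] 29==29 emit → i++,j++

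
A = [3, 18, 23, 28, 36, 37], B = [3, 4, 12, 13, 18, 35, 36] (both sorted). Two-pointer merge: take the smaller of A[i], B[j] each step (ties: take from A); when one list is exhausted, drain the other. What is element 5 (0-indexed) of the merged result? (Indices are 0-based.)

[i=0,j=0] A[i]=3<=B[j]=3 take 3 → i++
[i=1,j=0] A[i]=18>B[j]=3 take 3 → j++
[i=1,j=1] A[i]=18>B[j]=4 take 4 → j++
[i=1,j=2] A[i]=18>B[j]=12 take 12 → j++
[i=1,j=3] A[i]=18>B[j]=13 take 13 → j++
[i=1,j=4] A[i]=18<=B[j]=18 take 18 → i++
[i=2,j=4] A[i]=23>B[j]=18 take 18 → j++
[i=2,j=5] A[i]=23<=B[j]=35 take 23 → i++
[i=3,j=5] A[i]=28<=B[j]=35 take 28 → i++
[i=4,j=5] A[i]=36>B[j]=35 take 35 → j++
[i=4,j=6] A[i]=36<=B[j]=36 take 36 → i++
[i=5,j=6] A[i]=37>B[j]=36 take 36 → j++
[i=5,j=7] B done, take A[i]=37 → i++

merged[5] = 18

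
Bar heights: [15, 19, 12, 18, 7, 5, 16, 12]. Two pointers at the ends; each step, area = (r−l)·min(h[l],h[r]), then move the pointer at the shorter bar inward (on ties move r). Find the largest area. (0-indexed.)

max area = 90

l=0 r=7: min(15,12)*7=84 best=84 *, r--
l=0 r=6: min(15,16)*6=90 best=90 *, l++
l=1 r=6: min(19,16)*5=80 best=90, r--
l=1 r=5: min(19,5)*4=20 best=90, r--
l=1 r=4: min(19,7)*3=21 best=90, r--
l=1 r=3: min(19,18)*2=36 best=90, r--
l=1 r=2: min(19,12)*1=12 best=90, r--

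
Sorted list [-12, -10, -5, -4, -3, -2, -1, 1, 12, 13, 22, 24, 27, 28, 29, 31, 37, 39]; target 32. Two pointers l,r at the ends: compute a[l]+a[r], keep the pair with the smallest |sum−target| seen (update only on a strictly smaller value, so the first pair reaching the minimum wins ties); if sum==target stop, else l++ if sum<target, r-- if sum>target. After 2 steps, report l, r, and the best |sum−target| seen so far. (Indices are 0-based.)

l=0 r=17: -12+39=27 d=5 *, l++
l=1 r=17: -10+39=29 d=3 *, l++

l=2, r=17, best |Δ|=3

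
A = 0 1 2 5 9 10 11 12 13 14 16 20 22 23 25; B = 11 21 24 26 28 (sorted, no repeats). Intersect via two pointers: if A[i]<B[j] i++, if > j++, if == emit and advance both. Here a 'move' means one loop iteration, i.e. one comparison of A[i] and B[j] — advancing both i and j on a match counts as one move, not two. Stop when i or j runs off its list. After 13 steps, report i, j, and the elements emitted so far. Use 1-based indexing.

i=13, j=3, emitted=[11]

[i=1,j=1] 0<11 → i++
[i=2,j=1] 1<11 → i++
[i=3,j=1] 2<11 → i++
[i=4,j=1] 5<11 → i++
[i=5,j=1] 9<11 → i++
[i=6,j=1] 10<11 → i++
[i=7,j=1] 11==11 emit → i++,j++
[i=8,j=2] 12<21 → i++
[i=9,j=2] 13<21 → i++
[i=10,j=2] 14<21 → i++
[i=11,j=2] 16<21 → i++
[i=12,j=2] 20<21 → i++
[i=13,j=2] 22>21 → j++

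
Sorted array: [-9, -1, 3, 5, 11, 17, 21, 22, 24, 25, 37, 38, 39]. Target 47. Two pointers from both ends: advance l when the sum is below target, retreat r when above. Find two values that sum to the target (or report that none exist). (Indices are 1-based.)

(22, 25)

l=1 r=13: -9+39=30 <47, l++
l=2 r=13: -1+39=38 <47, l++
l=3 r=13: 3+39=42 <47, l++
l=4 r=13: 5+39=44 <47, l++
l=5 r=13: 11+39=50 >47, r--
l=5 r=12: 11+38=49 >47, r--
l=5 r=11: 11+37=48 >47, r--
l=5 r=10: 11+25=36 <47, l++
l=6 r=10: 17+25=42 <47, l++
l=7 r=10: 21+25=46 <47, l++
l=8 r=10: 22+25=47, found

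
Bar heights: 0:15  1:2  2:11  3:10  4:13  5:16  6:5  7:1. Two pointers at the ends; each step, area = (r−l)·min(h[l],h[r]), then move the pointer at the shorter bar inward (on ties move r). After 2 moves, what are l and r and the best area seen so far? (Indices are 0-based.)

[0,7] min(15,1)*7=7 best=7 * → r--
[0,6] min(15,5)*6=30 best=30 * → r--

l=0, r=5, best area=30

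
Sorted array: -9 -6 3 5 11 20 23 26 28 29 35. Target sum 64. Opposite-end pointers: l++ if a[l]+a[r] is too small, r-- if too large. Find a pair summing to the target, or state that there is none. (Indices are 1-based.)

l=1 r=11: -9+35=26 <64, l++
l=2 r=11: -6+35=29 <64, l++
l=3 r=11: 3+35=38 <64, l++
l=4 r=11: 5+35=40 <64, l++
l=5 r=11: 11+35=46 <64, l++
l=6 r=11: 20+35=55 <64, l++
l=7 r=11: 23+35=58 <64, l++
l=8 r=11: 26+35=61 <64, l++
l=9 r=11: 28+35=63 <64, l++
l=10 r=11: 29+35=64, found

(29, 35)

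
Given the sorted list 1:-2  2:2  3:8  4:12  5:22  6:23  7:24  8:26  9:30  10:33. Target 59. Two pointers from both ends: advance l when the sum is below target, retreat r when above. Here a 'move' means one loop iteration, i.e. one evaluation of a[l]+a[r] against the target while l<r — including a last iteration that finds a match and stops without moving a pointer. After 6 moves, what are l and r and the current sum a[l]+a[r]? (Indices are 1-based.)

l=7, r=10, sum=57

[1,10] -2+33=31 <59 → l++
[2,10] 2+33=35 <59 → l++
[3,10] 8+33=41 <59 → l++
[4,10] 12+33=45 <59 → l++
[5,10] 22+33=55 <59 → l++
[6,10] 23+33=56 <59 → l++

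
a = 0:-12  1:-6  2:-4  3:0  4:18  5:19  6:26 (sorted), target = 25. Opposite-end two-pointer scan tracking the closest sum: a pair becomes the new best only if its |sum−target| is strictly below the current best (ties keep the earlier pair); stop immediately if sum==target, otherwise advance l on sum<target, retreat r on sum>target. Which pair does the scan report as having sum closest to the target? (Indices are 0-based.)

l=0 r=6: -12+26=14 d=11 *, l++
l=1 r=6: -6+26=20 d=5 *, l++
l=2 r=6: -4+26=22 d=3 *, l++
l=3 r=6: 0+26=26 d=1 *, r--
l=3 r=5: 0+19=19 d=6, l++
l=4 r=5: 18+19=37 d=12, r--

pair (0, 26) with sum 26 (|Δ|=1)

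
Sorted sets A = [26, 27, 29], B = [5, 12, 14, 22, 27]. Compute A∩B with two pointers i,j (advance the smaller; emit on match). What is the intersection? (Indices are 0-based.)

i=0 j=0: 26>5, j++
i=0 j=1: 26>12, j++
i=0 j=2: 26>14, j++
i=0 j=3: 26>22, j++
i=0 j=4: 26<27, i++
i=1 j=4: 27==27 emit, i++,j++

intersection = [27]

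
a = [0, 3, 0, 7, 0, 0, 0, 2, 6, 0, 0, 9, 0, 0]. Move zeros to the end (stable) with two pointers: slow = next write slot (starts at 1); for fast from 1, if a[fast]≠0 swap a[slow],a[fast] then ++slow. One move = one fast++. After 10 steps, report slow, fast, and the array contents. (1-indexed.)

slow=5, fast=11, a=[3, 7, 2, 6, 0, 0, 0, 0, 0, 0, 0, 9, 0, 0]

slow=1 fast=1: a[fast]=0, fast++
slow=1 fast=2: a[fast]=3≠0 swap→a[1]=3, slow++,fast++
slow=2 fast=3: a[fast]=0, fast++
slow=2 fast=4: a[fast]=7≠0 swap→a[2]=7, slow++,fast++
slow=3 fast=5: a[fast]=0, fast++
slow=3 fast=6: a[fast]=0, fast++
slow=3 fast=7: a[fast]=0, fast++
slow=3 fast=8: a[fast]=2≠0 swap→a[3]=2, slow++,fast++
slow=4 fast=9: a[fast]=6≠0 swap→a[4]=6, slow++,fast++
slow=5 fast=10: a[fast]=0, fast++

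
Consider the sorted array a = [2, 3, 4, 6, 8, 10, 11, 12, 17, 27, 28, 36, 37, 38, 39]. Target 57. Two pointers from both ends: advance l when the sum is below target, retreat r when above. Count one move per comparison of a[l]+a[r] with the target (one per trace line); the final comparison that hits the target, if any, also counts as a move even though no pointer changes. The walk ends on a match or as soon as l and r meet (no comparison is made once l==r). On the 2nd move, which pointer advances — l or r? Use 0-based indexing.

l

[0,14] 2+39=41 <57 → l++
[1,14] 3+39=42 <57 → l++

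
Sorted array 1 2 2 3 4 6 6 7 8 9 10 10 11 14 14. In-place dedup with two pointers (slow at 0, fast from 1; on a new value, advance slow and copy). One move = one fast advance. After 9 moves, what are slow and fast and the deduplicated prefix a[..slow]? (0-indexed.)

(s=0,f=1) a[fast]=2≠a[slow]=1 write a[1]=2 → slow++,fast++
(s=1,f=2) a[fast]=2=a[slow] dup → fast++
(s=1,f=3) a[fast]=3≠a[slow]=2 write a[2]=3 → slow++,fast++
(s=2,f=4) a[fast]=4≠a[slow]=3 write a[3]=4 → slow++,fast++
(s=3,f=5) a[fast]=6≠a[slow]=4 write a[4]=6 → slow++,fast++
(s=4,f=6) a[fast]=6=a[slow] dup → fast++
(s=4,f=7) a[fast]=7≠a[slow]=6 write a[5]=7 → slow++,fast++
(s=5,f=8) a[fast]=8≠a[slow]=7 write a[6]=8 → slow++,fast++
(s=6,f=9) a[fast]=9≠a[slow]=8 write a[7]=9 → slow++,fast++

slow=7, fast=10, prefix=[1, 2, 3, 4, 6, 7, 8, 9]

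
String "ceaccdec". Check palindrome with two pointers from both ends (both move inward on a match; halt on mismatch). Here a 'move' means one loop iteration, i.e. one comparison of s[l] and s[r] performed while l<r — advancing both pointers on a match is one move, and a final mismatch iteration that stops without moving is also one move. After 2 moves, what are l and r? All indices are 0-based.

l=2, r=5

l=0 r=7: 'c'=='c', l++,r--
l=1 r=6: 'e'=='e', l++,r--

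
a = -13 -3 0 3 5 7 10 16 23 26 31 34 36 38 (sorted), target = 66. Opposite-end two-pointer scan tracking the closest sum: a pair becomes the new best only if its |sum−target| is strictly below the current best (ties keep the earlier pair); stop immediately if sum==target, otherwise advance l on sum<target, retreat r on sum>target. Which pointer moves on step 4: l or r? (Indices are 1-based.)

l=1 r=14: -13+38=25 d=41 *, l++
l=2 r=14: -3+38=35 d=31 *, l++
l=3 r=14: 0+38=38 d=28 *, l++
l=4 r=14: 3+38=41 d=25 *, l++

l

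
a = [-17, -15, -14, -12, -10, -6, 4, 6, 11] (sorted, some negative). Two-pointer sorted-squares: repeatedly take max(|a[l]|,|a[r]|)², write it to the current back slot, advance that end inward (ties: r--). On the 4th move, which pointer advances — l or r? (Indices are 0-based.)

[0,8] |-17|>|11| out[8]=289 → l++
[1,8] |-15|>|11| out[7]=225 → l++
[2,8] |-14|>|11| out[6]=196 → l++
[3,8] |-12|>|11| out[5]=144 → l++

l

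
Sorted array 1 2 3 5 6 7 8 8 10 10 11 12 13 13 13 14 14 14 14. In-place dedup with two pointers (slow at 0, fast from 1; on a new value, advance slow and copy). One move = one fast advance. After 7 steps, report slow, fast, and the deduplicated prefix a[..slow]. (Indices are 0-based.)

slow=6, fast=8, prefix=[1, 2, 3, 5, 6, 7, 8]

slow=0 fast=1: a[fast]=2≠a[slow]=1 write a[1]=2, slow++,fast++
slow=1 fast=2: a[fast]=3≠a[slow]=2 write a[2]=3, slow++,fast++
slow=2 fast=3: a[fast]=5≠a[slow]=3 write a[3]=5, slow++,fast++
slow=3 fast=4: a[fast]=6≠a[slow]=5 write a[4]=6, slow++,fast++
slow=4 fast=5: a[fast]=7≠a[slow]=6 write a[5]=7, slow++,fast++
slow=5 fast=6: a[fast]=8≠a[slow]=7 write a[6]=8, slow++,fast++
slow=6 fast=7: a[fast]=8=a[slow] dup, fast++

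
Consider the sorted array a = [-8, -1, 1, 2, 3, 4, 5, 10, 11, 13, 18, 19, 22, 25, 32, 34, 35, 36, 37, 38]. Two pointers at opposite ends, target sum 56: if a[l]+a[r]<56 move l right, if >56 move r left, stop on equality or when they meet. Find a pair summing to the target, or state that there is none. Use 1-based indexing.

(18, 38)

l=1 r=20: -8+38=30 <56, l++
l=2 r=20: -1+38=37 <56, l++
l=3 r=20: 1+38=39 <56, l++
l=4 r=20: 2+38=40 <56, l++
l=5 r=20: 3+38=41 <56, l++
l=6 r=20: 4+38=42 <56, l++
l=7 r=20: 5+38=43 <56, l++
l=8 r=20: 10+38=48 <56, l++
l=9 r=20: 11+38=49 <56, l++
l=10 r=20: 13+38=51 <56, l++
l=11 r=20: 18+38=56, found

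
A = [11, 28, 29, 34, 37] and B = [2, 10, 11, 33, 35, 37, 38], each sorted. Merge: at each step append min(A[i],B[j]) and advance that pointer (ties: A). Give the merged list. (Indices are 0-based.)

[2, 10, 11, 11, 28, 29, 33, 34, 35, 37, 37, 38]

[i=0,j=0] A[i]=11>B[j]=2 take 2 → j++
[i=0,j=1] A[i]=11>B[j]=10 take 10 → j++
[i=0,j=2] A[i]=11<=B[j]=11 take 11 → i++
[i=1,j=2] A[i]=28>B[j]=11 take 11 → j++
[i=1,j=3] A[i]=28<=B[j]=33 take 28 → i++
[i=2,j=3] A[i]=29<=B[j]=33 take 29 → i++
[i=3,j=3] A[i]=34>B[j]=33 take 33 → j++
[i=3,j=4] A[i]=34<=B[j]=35 take 34 → i++
[i=4,j=4] A[i]=37>B[j]=35 take 35 → j++
[i=4,j=5] A[i]=37<=B[j]=37 take 37 → i++
[i=5,j=5] A done, take B[j]=37 → j++
[i=5,j=6] A done, take B[j]=38 → j++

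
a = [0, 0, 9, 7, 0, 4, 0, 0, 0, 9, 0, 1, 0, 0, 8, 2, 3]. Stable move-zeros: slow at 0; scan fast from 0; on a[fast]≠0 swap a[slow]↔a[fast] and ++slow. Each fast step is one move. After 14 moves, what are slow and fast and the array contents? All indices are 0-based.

slow=0 fast=0: a[fast]=0, fast++
slow=0 fast=1: a[fast]=0, fast++
slow=0 fast=2: a[fast]=9≠0 swap→a[0]=9, slow++,fast++
slow=1 fast=3: a[fast]=7≠0 swap→a[1]=7, slow++,fast++
slow=2 fast=4: a[fast]=0, fast++
slow=2 fast=5: a[fast]=4≠0 swap→a[2]=4, slow++,fast++
slow=3 fast=6: a[fast]=0, fast++
slow=3 fast=7: a[fast]=0, fast++
slow=3 fast=8: a[fast]=0, fast++
slow=3 fast=9: a[fast]=9≠0 swap→a[3]=9, slow++,fast++
slow=4 fast=10: a[fast]=0, fast++
slow=4 fast=11: a[fast]=1≠0 swap→a[4]=1, slow++,fast++
slow=5 fast=12: a[fast]=0, fast++
slow=5 fast=13: a[fast]=0, fast++

slow=5, fast=14, a=[9, 7, 4, 9, 1, 0, 0, 0, 0, 0, 0, 0, 0, 0, 8, 2, 3]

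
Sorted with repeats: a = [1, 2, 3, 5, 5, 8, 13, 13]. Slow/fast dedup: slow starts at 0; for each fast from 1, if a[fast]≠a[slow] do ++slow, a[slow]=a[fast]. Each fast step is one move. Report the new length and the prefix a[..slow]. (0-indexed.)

(s=0,f=1) a[fast]=2≠a[slow]=1 write a[1]=2 → slow++,fast++
(s=1,f=2) a[fast]=3≠a[slow]=2 write a[2]=3 → slow++,fast++
(s=2,f=3) a[fast]=5≠a[slow]=3 write a[3]=5 → slow++,fast++
(s=3,f=4) a[fast]=5=a[slow] dup → fast++
(s=3,f=5) a[fast]=8≠a[slow]=5 write a[4]=8 → slow++,fast++
(s=4,f=6) a[fast]=13≠a[slow]=8 write a[5]=13 → slow++,fast++
(s=5,f=7) a[fast]=13=a[slow] dup → fast++

length 6; prefix = [1, 2, 3, 5, 8, 13]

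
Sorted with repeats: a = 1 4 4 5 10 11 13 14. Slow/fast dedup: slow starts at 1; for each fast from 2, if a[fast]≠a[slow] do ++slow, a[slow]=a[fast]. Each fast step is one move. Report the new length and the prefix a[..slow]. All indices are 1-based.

(s=1,f=2) a[fast]=4≠a[slow]=1 write a[2]=4 → slow++,fast++
(s=2,f=3) a[fast]=4=a[slow] dup → fast++
(s=2,f=4) a[fast]=5≠a[slow]=4 write a[3]=5 → slow++,fast++
(s=3,f=5) a[fast]=10≠a[slow]=5 write a[4]=10 → slow++,fast++
(s=4,f=6) a[fast]=11≠a[slow]=10 write a[5]=11 → slow++,fast++
(s=5,f=7) a[fast]=13≠a[slow]=11 write a[6]=13 → slow++,fast++
(s=6,f=8) a[fast]=14≠a[slow]=13 write a[7]=14 → slow++,fast++

length 7; prefix = [1, 4, 5, 10, 11, 13, 14]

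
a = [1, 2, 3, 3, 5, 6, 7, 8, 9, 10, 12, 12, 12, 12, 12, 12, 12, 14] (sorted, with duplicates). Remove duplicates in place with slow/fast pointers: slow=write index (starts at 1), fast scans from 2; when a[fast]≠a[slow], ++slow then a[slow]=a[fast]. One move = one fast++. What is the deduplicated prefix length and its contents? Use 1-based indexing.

slow=1 fast=2: a[fast]=2≠a[slow]=1 write a[2]=2, slow++,fast++
slow=2 fast=3: a[fast]=3≠a[slow]=2 write a[3]=3, slow++,fast++
slow=3 fast=4: a[fast]=3=a[slow] dup, fast++
slow=3 fast=5: a[fast]=5≠a[slow]=3 write a[4]=5, slow++,fast++
slow=4 fast=6: a[fast]=6≠a[slow]=5 write a[5]=6, slow++,fast++
slow=5 fast=7: a[fast]=7≠a[slow]=6 write a[6]=7, slow++,fast++
slow=6 fast=8: a[fast]=8≠a[slow]=7 write a[7]=8, slow++,fast++
slow=7 fast=9: a[fast]=9≠a[slow]=8 write a[8]=9, slow++,fast++
slow=8 fast=10: a[fast]=10≠a[slow]=9 write a[9]=10, slow++,fast++
slow=9 fast=11: a[fast]=12≠a[slow]=10 write a[10]=12, slow++,fast++
slow=10 fast=12: a[fast]=12=a[slow] dup, fast++
slow=10 fast=13: a[fast]=12=a[slow] dup, fast++
slow=10 fast=14: a[fast]=12=a[slow] dup, fast++
slow=10 fast=15: a[fast]=12=a[slow] dup, fast++
slow=10 fast=16: a[fast]=12=a[slow] dup, fast++
slow=10 fast=17: a[fast]=12=a[slow] dup, fast++
slow=10 fast=18: a[fast]=14≠a[slow]=12 write a[11]=14, slow++,fast++

length 11; prefix = [1, 2, 3, 5, 6, 7, 8, 9, 10, 12, 14]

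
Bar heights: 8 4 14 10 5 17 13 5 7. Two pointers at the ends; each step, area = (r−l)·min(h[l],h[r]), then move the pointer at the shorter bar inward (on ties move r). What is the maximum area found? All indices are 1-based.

max area = 56

[1,9] min(8,7)*8=56 best=56 * → r--
[1,8] min(8,5)*7=35 best=56 → r--
[1,7] min(8,13)*6=48 best=56 → l++
[2,7] min(4,13)*5=20 best=56 → l++
[3,7] min(14,13)*4=52 best=56 → r--
[3,6] min(14,17)*3=42 best=56 → l++
[4,6] min(10,17)*2=20 best=56 → l++
[5,6] min(5,17)*1=5 best=56 → l++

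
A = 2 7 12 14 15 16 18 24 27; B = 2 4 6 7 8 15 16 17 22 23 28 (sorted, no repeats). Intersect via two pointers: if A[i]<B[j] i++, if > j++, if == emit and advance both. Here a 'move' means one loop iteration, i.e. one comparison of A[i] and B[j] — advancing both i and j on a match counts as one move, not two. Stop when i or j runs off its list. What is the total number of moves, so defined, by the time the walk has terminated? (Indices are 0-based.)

15 moves

[i=0,j=0] 2==2 emit → i++,j++
[i=1,j=1] 7>4 → j++
[i=1,j=2] 7>6 → j++
[i=1,j=3] 7==7 emit → i++,j++
[i=2,j=4] 12>8 → j++
[i=2,j=5] 12<15 → i++
[i=3,j=5] 14<15 → i++
[i=4,j=5] 15==15 emit → i++,j++
[i=5,j=6] 16==16 emit → i++,j++
[i=6,j=7] 18>17 → j++
[i=6,j=8] 18<22 → i++
[i=7,j=8] 24>22 → j++
[i=7,j=9] 24>23 → j++
[i=7,j=10] 24<28 → i++
[i=8,j=10] 27<28 → i++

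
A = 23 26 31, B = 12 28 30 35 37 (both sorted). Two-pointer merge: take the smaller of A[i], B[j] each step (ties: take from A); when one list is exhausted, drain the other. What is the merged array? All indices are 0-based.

[12, 23, 26, 28, 30, 31, 35, 37]

[i=0,j=0] A[i]=23>B[j]=12 take 12 → j++
[i=0,j=1] A[i]=23<=B[j]=28 take 23 → i++
[i=1,j=1] A[i]=26<=B[j]=28 take 26 → i++
[i=2,j=1] A[i]=31>B[j]=28 take 28 → j++
[i=2,j=2] A[i]=31>B[j]=30 take 30 → j++
[i=2,j=3] A[i]=31<=B[j]=35 take 31 → i++
[i=3,j=3] A done, take B[j]=35 → j++
[i=3,j=4] A done, take B[j]=37 → j++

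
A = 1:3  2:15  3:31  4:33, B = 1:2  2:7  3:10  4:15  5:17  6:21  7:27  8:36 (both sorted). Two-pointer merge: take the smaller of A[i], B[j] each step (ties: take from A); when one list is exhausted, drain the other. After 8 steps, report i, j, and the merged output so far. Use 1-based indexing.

i=1 j=1: A[i]=3>B[j]=2 take 2, j++
i=1 j=2: A[i]=3<=B[j]=7 take 3, i++
i=2 j=2: A[i]=15>B[j]=7 take 7, j++
i=2 j=3: A[i]=15>B[j]=10 take 10, j++
i=2 j=4: A[i]=15<=B[j]=15 take 15, i++
i=3 j=4: A[i]=31>B[j]=15 take 15, j++
i=3 j=5: A[i]=31>B[j]=17 take 17, j++
i=3 j=6: A[i]=31>B[j]=21 take 21, j++

i=3, j=7, merged so far=[2, 3, 7, 10, 15, 15, 17, 21]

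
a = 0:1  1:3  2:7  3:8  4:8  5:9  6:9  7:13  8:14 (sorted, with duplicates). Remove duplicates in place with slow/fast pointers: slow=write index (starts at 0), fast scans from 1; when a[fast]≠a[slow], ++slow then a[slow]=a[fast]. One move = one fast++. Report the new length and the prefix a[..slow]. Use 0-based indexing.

slow=0 fast=1: a[fast]=3≠a[slow]=1 write a[1]=3, slow++,fast++
slow=1 fast=2: a[fast]=7≠a[slow]=3 write a[2]=7, slow++,fast++
slow=2 fast=3: a[fast]=8≠a[slow]=7 write a[3]=8, slow++,fast++
slow=3 fast=4: a[fast]=8=a[slow] dup, fast++
slow=3 fast=5: a[fast]=9≠a[slow]=8 write a[4]=9, slow++,fast++
slow=4 fast=6: a[fast]=9=a[slow] dup, fast++
slow=4 fast=7: a[fast]=13≠a[slow]=9 write a[5]=13, slow++,fast++
slow=5 fast=8: a[fast]=14≠a[slow]=13 write a[6]=14, slow++,fast++

length 7; prefix = [1, 3, 7, 8, 9, 13, 14]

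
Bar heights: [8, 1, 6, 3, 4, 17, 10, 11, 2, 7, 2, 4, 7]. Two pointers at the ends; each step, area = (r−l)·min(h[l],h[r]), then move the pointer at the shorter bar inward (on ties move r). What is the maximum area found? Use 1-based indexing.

l=1 r=13: min(8,7)*12=84 best=84 *, r--
l=1 r=12: min(8,4)*11=44 best=84, r--
l=1 r=11: min(8,2)*10=20 best=84, r--
l=1 r=10: min(8,7)*9=63 best=84, r--
l=1 r=9: min(8,2)*8=16 best=84, r--
l=1 r=8: min(8,11)*7=56 best=84, l++
l=2 r=8: min(1,11)*6=6 best=84, l++
l=3 r=8: min(6,11)*5=30 best=84, l++
l=4 r=8: min(3,11)*4=12 best=84, l++
l=5 r=8: min(4,11)*3=12 best=84, l++
l=6 r=8: min(17,11)*2=22 best=84, r--
l=6 r=7: min(17,10)*1=10 best=84, r--

max area = 84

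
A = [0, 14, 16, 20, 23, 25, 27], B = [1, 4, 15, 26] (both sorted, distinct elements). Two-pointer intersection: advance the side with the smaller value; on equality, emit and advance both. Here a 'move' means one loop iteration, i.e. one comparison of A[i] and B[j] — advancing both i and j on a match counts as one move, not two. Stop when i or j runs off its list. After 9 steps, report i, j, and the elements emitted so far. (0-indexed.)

i=6, j=3, emitted=[]

[i=0,j=0] 0<1 → i++
[i=1,j=0] 14>1 → j++
[i=1,j=1] 14>4 → j++
[i=1,j=2] 14<15 → i++
[i=2,j=2] 16>15 → j++
[i=2,j=3] 16<26 → i++
[i=3,j=3] 20<26 → i++
[i=4,j=3] 23<26 → i++
[i=5,j=3] 25<26 → i++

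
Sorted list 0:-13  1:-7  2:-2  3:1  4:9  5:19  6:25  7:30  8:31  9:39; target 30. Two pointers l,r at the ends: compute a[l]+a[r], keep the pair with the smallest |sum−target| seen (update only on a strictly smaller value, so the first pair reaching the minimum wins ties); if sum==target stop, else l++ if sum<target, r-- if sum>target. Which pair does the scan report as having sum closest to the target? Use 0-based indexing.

pair (-2, 31) with sum 29 (|Δ|=1)

[0,9] -13+39=26 d=4 * → l++
[1,9] -7+39=32 d=2 * → r--
[1,8] -7+31=24 d=6 → l++
[2,8] -2+31=29 d=1 * → l++
[3,8] 1+31=32 d=2 → r--
[3,7] 1+30=31 d=1 → r--
[3,6] 1+25=26 d=4 → l++
[4,6] 9+25=34 d=4 → r--
[4,5] 9+19=28 d=2 → l++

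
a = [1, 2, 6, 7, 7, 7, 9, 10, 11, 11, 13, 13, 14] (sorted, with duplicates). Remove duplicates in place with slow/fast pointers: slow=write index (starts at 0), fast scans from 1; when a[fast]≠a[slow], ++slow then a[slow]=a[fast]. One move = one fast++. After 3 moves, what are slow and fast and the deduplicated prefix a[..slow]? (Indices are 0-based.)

slow=3, fast=4, prefix=[1, 2, 6, 7]

slow=0 fast=1: a[fast]=2≠a[slow]=1 write a[1]=2, slow++,fast++
slow=1 fast=2: a[fast]=6≠a[slow]=2 write a[2]=6, slow++,fast++
slow=2 fast=3: a[fast]=7≠a[slow]=6 write a[3]=7, slow++,fast++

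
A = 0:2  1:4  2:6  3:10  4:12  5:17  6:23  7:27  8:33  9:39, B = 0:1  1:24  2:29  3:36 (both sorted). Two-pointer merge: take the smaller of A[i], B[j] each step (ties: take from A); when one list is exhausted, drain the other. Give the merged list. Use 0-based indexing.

[1, 2, 4, 6, 10, 12, 17, 23, 24, 27, 29, 33, 36, 39]

[i=0,j=0] A[i]=2>B[j]=1 take 1 → j++
[i=0,j=1] A[i]=2<=B[j]=24 take 2 → i++
[i=1,j=1] A[i]=4<=B[j]=24 take 4 → i++
[i=2,j=1] A[i]=6<=B[j]=24 take 6 → i++
[i=3,j=1] A[i]=10<=B[j]=24 take 10 → i++
[i=4,j=1] A[i]=12<=B[j]=24 take 12 → i++
[i=5,j=1] A[i]=17<=B[j]=24 take 17 → i++
[i=6,j=1] A[i]=23<=B[j]=24 take 23 → i++
[i=7,j=1] A[i]=27>B[j]=24 take 24 → j++
[i=7,j=2] A[i]=27<=B[j]=29 take 27 → i++
[i=8,j=2] A[i]=33>B[j]=29 take 29 → j++
[i=8,j=3] A[i]=33<=B[j]=36 take 33 → i++
[i=9,j=3] A[i]=39>B[j]=36 take 36 → j++
[i=9,j=4] B done, take A[i]=39 → i++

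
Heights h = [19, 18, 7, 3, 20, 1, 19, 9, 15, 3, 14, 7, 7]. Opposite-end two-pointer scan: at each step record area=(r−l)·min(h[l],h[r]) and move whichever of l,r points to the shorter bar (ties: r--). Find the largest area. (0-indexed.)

max area = 140

l=0 r=12: min(19,7)*12=84 best=84 *, r--
l=0 r=11: min(19,7)*11=77 best=84, r--
l=0 r=10: min(19,14)*10=140 best=140 *, r--
l=0 r=9: min(19,3)*9=27 best=140, r--
l=0 r=8: min(19,15)*8=120 best=140, r--
l=0 r=7: min(19,9)*7=63 best=140, r--
l=0 r=6: min(19,19)*6=114 best=140, r--
l=0 r=5: min(19,1)*5=5 best=140, r--
l=0 r=4: min(19,20)*4=76 best=140, l++
l=1 r=4: min(18,20)*3=54 best=140, l++
l=2 r=4: min(7,20)*2=14 best=140, l++
l=3 r=4: min(3,20)*1=3 best=140, l++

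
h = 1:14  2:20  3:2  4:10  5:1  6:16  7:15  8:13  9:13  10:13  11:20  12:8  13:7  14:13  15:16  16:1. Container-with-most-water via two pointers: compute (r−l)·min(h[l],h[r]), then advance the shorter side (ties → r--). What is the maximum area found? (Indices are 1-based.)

[1,16] min(14,1)*15=15 best=15 * → r--
[1,15] min(14,16)*14=196 best=196 * → l++
[2,15] min(20,16)*13=208 best=208 * → r--
[2,14] min(20,13)*12=156 best=208 → r--
[2,13] min(20,7)*11=77 best=208 → r--
[2,12] min(20,8)*10=80 best=208 → r--
[2,11] min(20,20)*9=180 best=208 → r--
[2,10] min(20,13)*8=104 best=208 → r--
[2,9] min(20,13)*7=91 best=208 → r--
[2,8] min(20,13)*6=78 best=208 → r--
[2,7] min(20,15)*5=75 best=208 → r--
[2,6] min(20,16)*4=64 best=208 → r--
[2,5] min(20,1)*3=3 best=208 → r--
[2,4] min(20,10)*2=20 best=208 → r--
[2,3] min(20,2)*1=2 best=208 → r--

max area = 208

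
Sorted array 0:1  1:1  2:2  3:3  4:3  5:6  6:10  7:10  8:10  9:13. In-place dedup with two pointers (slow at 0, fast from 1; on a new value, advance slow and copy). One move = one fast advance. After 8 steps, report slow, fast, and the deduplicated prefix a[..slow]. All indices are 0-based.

slow=0 fast=1: a[fast]=1=a[slow] dup, fast++
slow=0 fast=2: a[fast]=2≠a[slow]=1 write a[1]=2, slow++,fast++
slow=1 fast=3: a[fast]=3≠a[slow]=2 write a[2]=3, slow++,fast++
slow=2 fast=4: a[fast]=3=a[slow] dup, fast++
slow=2 fast=5: a[fast]=6≠a[slow]=3 write a[3]=6, slow++,fast++
slow=3 fast=6: a[fast]=10≠a[slow]=6 write a[4]=10, slow++,fast++
slow=4 fast=7: a[fast]=10=a[slow] dup, fast++
slow=4 fast=8: a[fast]=10=a[slow] dup, fast++

slow=4, fast=9, prefix=[1, 2, 3, 6, 10]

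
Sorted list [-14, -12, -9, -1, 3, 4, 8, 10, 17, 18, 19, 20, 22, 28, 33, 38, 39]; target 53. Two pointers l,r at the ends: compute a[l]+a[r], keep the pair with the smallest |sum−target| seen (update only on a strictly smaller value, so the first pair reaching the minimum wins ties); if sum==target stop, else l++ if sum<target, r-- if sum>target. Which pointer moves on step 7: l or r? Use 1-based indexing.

[1,17] -14+39=25 d=28 * → l++
[2,17] -12+39=27 d=26 * → l++
[3,17] -9+39=30 d=23 * → l++
[4,17] -1+39=38 d=15 * → l++
[5,17] 3+39=42 d=11 * → l++
[6,17] 4+39=43 d=10 * → l++
[7,17] 8+39=47 d=6 * → l++

l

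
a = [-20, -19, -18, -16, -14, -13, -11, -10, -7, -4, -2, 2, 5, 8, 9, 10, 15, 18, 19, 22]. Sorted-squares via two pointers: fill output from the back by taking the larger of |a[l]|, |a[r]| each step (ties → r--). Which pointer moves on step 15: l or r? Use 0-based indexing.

r

[0,19] |-20|<=|22| out[19]=484 → r--
[0,18] |-20|>|19| out[18]=400 → l++
[1,18] |-19|<=|19| out[17]=361 → r--
[1,17] |-19|>|18| out[16]=361 → l++
[2,17] |-18|<=|18| out[15]=324 → r--
[2,16] |-18|>|15| out[14]=324 → l++
[3,16] |-16|>|15| out[13]=256 → l++
[4,16] |-14|<=|15| out[12]=225 → r--
[4,15] |-14|>|10| out[11]=196 → l++
[5,15] |-13|>|10| out[10]=169 → l++
[6,15] |-11|>|10| out[9]=121 → l++
[7,15] |-10|<=|10| out[8]=100 → r--
[7,14] |-10|>|9| out[7]=100 → l++
[8,14] |-7|<=|9| out[6]=81 → r--
[8,13] |-7|<=|8| out[5]=64 → r--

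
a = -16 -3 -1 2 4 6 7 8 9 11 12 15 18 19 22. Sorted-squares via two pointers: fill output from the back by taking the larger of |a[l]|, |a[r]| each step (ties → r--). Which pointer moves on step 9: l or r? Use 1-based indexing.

[1,15] |-16|<=|22| out[15]=484 → r--
[1,14] |-16|<=|19| out[14]=361 → r--
[1,13] |-16|<=|18| out[13]=324 → r--
[1,12] |-16|>|15| out[12]=256 → l++
[2,12] |-3|<=|15| out[11]=225 → r--
[2,11] |-3|<=|12| out[10]=144 → r--
[2,10] |-3|<=|11| out[9]=121 → r--
[2,9] |-3|<=|9| out[8]=81 → r--
[2,8] |-3|<=|8| out[7]=64 → r--

r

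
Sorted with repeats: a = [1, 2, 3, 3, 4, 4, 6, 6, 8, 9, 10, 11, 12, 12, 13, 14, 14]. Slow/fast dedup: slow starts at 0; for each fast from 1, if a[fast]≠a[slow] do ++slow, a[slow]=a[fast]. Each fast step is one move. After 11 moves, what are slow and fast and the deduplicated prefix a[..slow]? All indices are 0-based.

(s=0,f=1) a[fast]=2≠a[slow]=1 write a[1]=2 → slow++,fast++
(s=1,f=2) a[fast]=3≠a[slow]=2 write a[2]=3 → slow++,fast++
(s=2,f=3) a[fast]=3=a[slow] dup → fast++
(s=2,f=4) a[fast]=4≠a[slow]=3 write a[3]=4 → slow++,fast++
(s=3,f=5) a[fast]=4=a[slow] dup → fast++
(s=3,f=6) a[fast]=6≠a[slow]=4 write a[4]=6 → slow++,fast++
(s=4,f=7) a[fast]=6=a[slow] dup → fast++
(s=4,f=8) a[fast]=8≠a[slow]=6 write a[5]=8 → slow++,fast++
(s=5,f=9) a[fast]=9≠a[slow]=8 write a[6]=9 → slow++,fast++
(s=6,f=10) a[fast]=10≠a[slow]=9 write a[7]=10 → slow++,fast++
(s=7,f=11) a[fast]=11≠a[slow]=10 write a[8]=11 → slow++,fast++

slow=8, fast=12, prefix=[1, 2, 3, 4, 6, 8, 9, 10, 11]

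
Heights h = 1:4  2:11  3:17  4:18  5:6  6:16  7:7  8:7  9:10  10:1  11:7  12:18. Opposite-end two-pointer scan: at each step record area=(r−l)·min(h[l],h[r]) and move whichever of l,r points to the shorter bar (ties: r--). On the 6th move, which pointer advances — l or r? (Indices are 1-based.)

l=1 r=12: min(4,18)*11=44 best=44 *, l++
l=2 r=12: min(11,18)*10=110 best=110 *, l++
l=3 r=12: min(17,18)*9=153 best=153 *, l++
l=4 r=12: min(18,18)*8=144 best=153, r--
l=4 r=11: min(18,7)*7=49 best=153, r--
l=4 r=10: min(18,1)*6=6 best=153, r--

r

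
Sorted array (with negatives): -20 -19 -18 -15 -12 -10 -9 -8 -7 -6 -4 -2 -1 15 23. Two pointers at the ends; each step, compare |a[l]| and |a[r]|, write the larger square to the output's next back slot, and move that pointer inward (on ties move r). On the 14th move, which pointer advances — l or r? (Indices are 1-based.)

l

[1,15] |-20|<=|23| out[15]=529 → r--
[1,14] |-20|>|15| out[14]=400 → l++
[2,14] |-19|>|15| out[13]=361 → l++
[3,14] |-18|>|15| out[12]=324 → l++
[4,14] |-15|<=|15| out[11]=225 → r--
[4,13] |-15|>|-1| out[10]=225 → l++
[5,13] |-12|>|-1| out[9]=144 → l++
[6,13] |-10|>|-1| out[8]=100 → l++
[7,13] |-9|>|-1| out[7]=81 → l++
[8,13] |-8|>|-1| out[6]=64 → l++
[9,13] |-7|>|-1| out[5]=49 → l++
[10,13] |-6|>|-1| out[4]=36 → l++
[11,13] |-4|>|-1| out[3]=16 → l++
[12,13] |-2|>|-1| out[2]=4 → l++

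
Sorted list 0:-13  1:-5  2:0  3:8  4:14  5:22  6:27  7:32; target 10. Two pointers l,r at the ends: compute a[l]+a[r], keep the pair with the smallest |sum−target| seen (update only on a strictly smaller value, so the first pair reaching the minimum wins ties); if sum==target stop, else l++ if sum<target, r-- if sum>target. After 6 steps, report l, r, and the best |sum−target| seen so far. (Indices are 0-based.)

[0,7] -13+32=19 d=9 * → r--
[0,6] -13+27=14 d=4 * → r--
[0,5] -13+22=9 d=1 * → l++
[1,5] -5+22=17 d=7 → r--
[1,4] -5+14=9 d=1 → l++
[2,4] 0+14=14 d=4 → r--

l=2, r=3, best |Δ|=1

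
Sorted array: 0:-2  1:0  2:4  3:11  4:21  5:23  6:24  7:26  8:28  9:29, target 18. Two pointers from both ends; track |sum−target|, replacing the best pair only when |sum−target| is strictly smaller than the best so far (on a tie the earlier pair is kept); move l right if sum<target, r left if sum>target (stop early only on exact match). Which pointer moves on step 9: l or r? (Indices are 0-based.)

[0,9] -2+29=27 d=9 * → r--
[0,8] -2+28=26 d=8 * → r--
[0,7] -2+26=24 d=6 * → r--
[0,6] -2+24=22 d=4 * → r--
[0,5] -2+23=21 d=3 * → r--
[0,4] -2+21=19 d=1 * → r--
[0,3] -2+11=9 d=9 → l++
[1,3] 0+11=11 d=7 → l++
[2,3] 4+11=15 d=3 → l++

l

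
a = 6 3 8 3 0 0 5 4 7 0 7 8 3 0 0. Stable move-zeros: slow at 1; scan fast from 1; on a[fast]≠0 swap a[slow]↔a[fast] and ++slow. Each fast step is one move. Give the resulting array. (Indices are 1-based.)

[6, 3, 8, 3, 5, 4, 7, 7, 8, 3, 0, 0, 0, 0, 0]

slow=1 fast=1: a[fast]=6≠0 swap→a[1]=6, slow++,fast++
slow=2 fast=2: a[fast]=3≠0 swap→a[2]=3, slow++,fast++
slow=3 fast=3: a[fast]=8≠0 swap→a[3]=8, slow++,fast++
slow=4 fast=4: a[fast]=3≠0 swap→a[4]=3, slow++,fast++
slow=5 fast=5: a[fast]=0, fast++
slow=5 fast=6: a[fast]=0, fast++
slow=5 fast=7: a[fast]=5≠0 swap→a[5]=5, slow++,fast++
slow=6 fast=8: a[fast]=4≠0 swap→a[6]=4, slow++,fast++
slow=7 fast=9: a[fast]=7≠0 swap→a[7]=7, slow++,fast++
slow=8 fast=10: a[fast]=0, fast++
slow=8 fast=11: a[fast]=7≠0 swap→a[8]=7, slow++,fast++
slow=9 fast=12: a[fast]=8≠0 swap→a[9]=8, slow++,fast++
slow=10 fast=13: a[fast]=3≠0 swap→a[10]=3, slow++,fast++
slow=11 fast=14: a[fast]=0, fast++
slow=11 fast=15: a[fast]=0, fast++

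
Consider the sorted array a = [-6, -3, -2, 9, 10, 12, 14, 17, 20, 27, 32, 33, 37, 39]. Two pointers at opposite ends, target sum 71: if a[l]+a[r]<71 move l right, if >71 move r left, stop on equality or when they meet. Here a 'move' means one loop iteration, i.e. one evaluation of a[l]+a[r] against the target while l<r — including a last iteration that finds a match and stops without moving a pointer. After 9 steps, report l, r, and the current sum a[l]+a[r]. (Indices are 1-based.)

l=10, r=14, sum=66

l=1 r=14: -6+39=33 <71, l++
l=2 r=14: -3+39=36 <71, l++
l=3 r=14: -2+39=37 <71, l++
l=4 r=14: 9+39=48 <71, l++
l=5 r=14: 10+39=49 <71, l++
l=6 r=14: 12+39=51 <71, l++
l=7 r=14: 14+39=53 <71, l++
l=8 r=14: 17+39=56 <71, l++
l=9 r=14: 20+39=59 <71, l++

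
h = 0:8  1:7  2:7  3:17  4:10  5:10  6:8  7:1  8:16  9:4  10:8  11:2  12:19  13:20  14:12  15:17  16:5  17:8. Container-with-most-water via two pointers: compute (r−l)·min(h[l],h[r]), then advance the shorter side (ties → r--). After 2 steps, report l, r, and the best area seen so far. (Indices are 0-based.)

l=0, r=15, best area=136

[0,17] min(8,8)*17=136 best=136 * → r--
[0,16] min(8,5)*16=80 best=136 → r--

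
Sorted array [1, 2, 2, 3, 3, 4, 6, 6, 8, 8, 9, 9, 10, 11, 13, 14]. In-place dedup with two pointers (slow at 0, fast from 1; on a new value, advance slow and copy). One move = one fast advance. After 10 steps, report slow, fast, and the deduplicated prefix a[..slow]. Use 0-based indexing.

slow=0 fast=1: a[fast]=2≠a[slow]=1 write a[1]=2, slow++,fast++
slow=1 fast=2: a[fast]=2=a[slow] dup, fast++
slow=1 fast=3: a[fast]=3≠a[slow]=2 write a[2]=3, slow++,fast++
slow=2 fast=4: a[fast]=3=a[slow] dup, fast++
slow=2 fast=5: a[fast]=4≠a[slow]=3 write a[3]=4, slow++,fast++
slow=3 fast=6: a[fast]=6≠a[slow]=4 write a[4]=6, slow++,fast++
slow=4 fast=7: a[fast]=6=a[slow] dup, fast++
slow=4 fast=8: a[fast]=8≠a[slow]=6 write a[5]=8, slow++,fast++
slow=5 fast=9: a[fast]=8=a[slow] dup, fast++
slow=5 fast=10: a[fast]=9≠a[slow]=8 write a[6]=9, slow++,fast++

slow=6, fast=11, prefix=[1, 2, 3, 4, 6, 8, 9]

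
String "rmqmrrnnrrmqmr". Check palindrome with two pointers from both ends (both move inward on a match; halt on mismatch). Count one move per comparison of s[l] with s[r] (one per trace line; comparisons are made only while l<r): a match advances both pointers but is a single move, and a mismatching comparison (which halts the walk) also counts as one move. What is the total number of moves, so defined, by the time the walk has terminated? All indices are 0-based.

[0,13] 'r'=='r' → l++,r--
[1,12] 'm'=='m' → l++,r--
[2,11] 'q'=='q' → l++,r--
[3,10] 'm'=='m' → l++,r--
[4,9] 'r'=='r' → l++,r--
[5,8] 'r'=='r' → l++,r--
[6,7] 'n'=='n' → l++,r--

7 moves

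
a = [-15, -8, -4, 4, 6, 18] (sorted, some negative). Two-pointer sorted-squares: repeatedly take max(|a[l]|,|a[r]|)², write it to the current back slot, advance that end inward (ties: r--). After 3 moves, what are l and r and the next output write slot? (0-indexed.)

l=2, r=4, next write slot=2

l=0 r=5: |-15|<=|18| out[5]=324, r--
l=0 r=4: |-15|>|6| out[4]=225, l++
l=1 r=4: |-8|>|6| out[3]=64, l++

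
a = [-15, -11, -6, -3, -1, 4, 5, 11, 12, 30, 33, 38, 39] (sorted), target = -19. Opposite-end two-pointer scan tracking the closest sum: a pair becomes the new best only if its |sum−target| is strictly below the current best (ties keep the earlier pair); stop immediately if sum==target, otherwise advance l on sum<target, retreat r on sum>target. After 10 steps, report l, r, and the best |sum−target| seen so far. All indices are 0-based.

l=0 r=12: -15+39=24 d=43 *, r--
l=0 r=11: -15+38=23 d=42 *, r--
l=0 r=10: -15+33=18 d=37 *, r--
l=0 r=9: -15+30=15 d=34 *, r--
l=0 r=8: -15+12=-3 d=16 *, r--
l=0 r=7: -15+11=-4 d=15 *, r--
l=0 r=6: -15+5=-10 d=9 *, r--
l=0 r=5: -15+4=-11 d=8 *, r--
l=0 r=4: -15+-1=-16 d=3 *, r--
l=0 r=3: -15+-3=-18 d=1 *, r--

l=0, r=2, best |Δ|=1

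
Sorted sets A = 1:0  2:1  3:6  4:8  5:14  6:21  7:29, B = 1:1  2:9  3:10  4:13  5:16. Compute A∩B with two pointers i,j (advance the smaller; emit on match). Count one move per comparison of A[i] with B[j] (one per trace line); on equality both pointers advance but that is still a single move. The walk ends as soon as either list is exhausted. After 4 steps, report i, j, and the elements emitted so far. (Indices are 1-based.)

i=5, j=2, emitted=[1]

[i=1,j=1] 0<1 → i++
[i=2,j=1] 1==1 emit → i++,j++
[i=3,j=2] 6<9 → i++
[i=4,j=2] 8<9 → i++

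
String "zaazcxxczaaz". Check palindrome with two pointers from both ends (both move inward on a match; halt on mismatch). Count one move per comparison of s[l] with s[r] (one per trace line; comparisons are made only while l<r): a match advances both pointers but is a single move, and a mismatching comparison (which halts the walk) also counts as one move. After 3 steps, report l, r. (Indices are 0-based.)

[0,11] 'z'=='z' → l++,r--
[1,10] 'a'=='a' → l++,r--
[2,9] 'a'=='a' → l++,r--

l=3, r=8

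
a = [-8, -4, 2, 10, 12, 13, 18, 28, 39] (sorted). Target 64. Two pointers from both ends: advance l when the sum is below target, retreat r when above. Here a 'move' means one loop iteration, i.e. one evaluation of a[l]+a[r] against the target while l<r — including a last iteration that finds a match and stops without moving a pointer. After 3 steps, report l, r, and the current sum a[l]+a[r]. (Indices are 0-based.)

l=3, r=8, sum=49

[0,8] -8+39=31 <64 → l++
[1,8] -4+39=35 <64 → l++
[2,8] 2+39=41 <64 → l++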